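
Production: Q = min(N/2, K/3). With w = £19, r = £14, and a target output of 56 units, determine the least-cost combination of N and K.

With a fixed-proportions technology, the cost-minimizing bundle uses no slack in either input: N/2 = K/3 = Q.
So N = 2·56 = 112 and K = 3·56 = 168.

N* = 112, K* = 168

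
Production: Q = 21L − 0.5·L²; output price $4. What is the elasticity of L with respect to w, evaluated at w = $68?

From P·MP_L = w with MP_L = 21 − L, labor demand is L(w) = 21 − w/4.
dL/dw = −1/(4) = -0.25.
At w = 68, L = 4, so ε = (dL/dw)·(w/L) = (-0.25)·(68/4) = -4.25.

ε = -4.25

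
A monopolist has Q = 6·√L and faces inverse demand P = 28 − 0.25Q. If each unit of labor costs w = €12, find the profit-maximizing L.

Marginal revenue from the inverse demand is MR = 28 − 0.5Q.
The marginal product is MP_L = 3·L^(-1/2).
A monopolist hires until marginal revenue product equals the wage: MR·MP_L = w.
At L, Q = 6·√L. Substituting and solving: (28 − 3·√L)·3·L^(-1/2) = 12 gives L = 16.

L* = 16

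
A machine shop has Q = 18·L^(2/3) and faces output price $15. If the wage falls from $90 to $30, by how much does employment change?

ΔL = 208

From P·MP_L = w with MP_L = 12·L^(-1/3), the labor demand is L(w) = (180/w)^(3).
At w = 90: L = 8. At w = 30: L = 216.
ΔL = 216 − 8 = 208.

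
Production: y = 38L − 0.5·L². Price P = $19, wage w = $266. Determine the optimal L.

L* = 24

The marginal product of L is MP_L = 38 − L.
A price-taking firm hires until the value of the marginal product equals the wage: P·MP_L = w, so 19·(38 − L) = 266.
Then 38 − L = 14, giving L = 24.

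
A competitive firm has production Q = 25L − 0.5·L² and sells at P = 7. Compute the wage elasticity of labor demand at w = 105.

From P·MP_L = w with MP_L = 25 − L, labor demand is L(w) = 25 − w/7.
dL/dw = −1/(7) = -1/7.
At w = 105, L = 10, so ε = (dL/dw)·(w/L) = (-1/7)·(105/10) = -1.5.

ε = -1.5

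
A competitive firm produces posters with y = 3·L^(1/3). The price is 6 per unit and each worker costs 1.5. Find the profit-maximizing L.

MP_L = (1/3)·3·L^(-2/3) = L^(-2/3).
Profit maximization for a price taker requires P·MP_L = w: 6·L^(-2/3) = 1.5.
So L^(-2/3) = 0.25, which gives L = 8.

L* = 8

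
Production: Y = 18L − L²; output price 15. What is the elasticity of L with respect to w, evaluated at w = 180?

From P·MP_L = w with MP_L = 18 − 2L, labor demand is L(w) = (18 − w/15)/2.
dL/dw = −1/(30) = -1/30.
At w = 180, L = 3, so ε = (dL/dw)·(w/L) = (-1/30)·(180/3) = -2.

ε = -2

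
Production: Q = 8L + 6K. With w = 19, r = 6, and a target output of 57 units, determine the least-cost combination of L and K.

The inputs are perfect substitutes, so the firm uses whichever has the lower cost per unit of output.
Cost per unit of output via L is w/8 = 2.375; via K it is r/6 = 1. K is cheaper.
Producing Q = 57 with K alone: L = 0, K = 9.5.

L* = 0, K* = 9.5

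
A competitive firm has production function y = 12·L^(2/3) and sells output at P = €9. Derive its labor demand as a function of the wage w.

L(w) = 373248/w³

MP_L = (2/3)·12·L^(-1/3) = 8·L^(-1/3).
Setting P·MP_L = w: 72·L^(-1/3) = w.
Solving for L: L^(-1/3) = w/72, so L = (72/w)^(3).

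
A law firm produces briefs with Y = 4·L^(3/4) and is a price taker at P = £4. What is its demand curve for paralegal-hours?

MP_L = (3/4)·4·L^(-1/4) = 3·L^(-1/4).
Setting P·MP_L = w: 12·L^(-1/4) = w.
Solving for L: L^(-1/4) = w/12, so L = (12/w)^(4).

L(w) = 20736/w^(4)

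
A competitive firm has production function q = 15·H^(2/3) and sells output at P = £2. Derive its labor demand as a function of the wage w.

MP_H = (2/3)·15·H^(-1/3) = 10·H^(-1/3).
Setting P·MP_H = w: 20·H^(-1/3) = w.
Solving for H: H^(-1/3) = w/20, so H = (20/w)^(3).

H(w) = 8000/w³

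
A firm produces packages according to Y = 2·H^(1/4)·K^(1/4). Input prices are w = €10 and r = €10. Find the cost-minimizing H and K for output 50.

Cost minimization requires the marginal rate of technical substitution to equal the input-price ratio: MP_H/MP_K = w/r.
Here MP_H/MP_K = (1/4)·(K/H)/(1/4) = (K/H). Setting this equal to 10/10 = 1 gives K = H.
Substituting into Y = 50: 2·H^(1/4)·(H)^(1/4) = 50.
Solving, H = 625 and K = 625.

H* = 625, K* = 625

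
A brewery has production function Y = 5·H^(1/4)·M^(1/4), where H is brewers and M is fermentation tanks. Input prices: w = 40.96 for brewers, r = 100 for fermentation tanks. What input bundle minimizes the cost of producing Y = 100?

Cost minimization requires the marginal rate of technical substitution to equal the input-price ratio: MP_H/MP_M = w/r.
Here MP_H/MP_M = (1/4)·(M/H)/(1/4) = (M/H). Setting this equal to 40.96/100 = 0.4096 gives M = 0.4096H.
Substituting into Y = 100: 5·H^(1/4)·(0.4096H)^(1/4) = 100.
Solving, H = 625 and M = 256.

H* = 625, M* = 256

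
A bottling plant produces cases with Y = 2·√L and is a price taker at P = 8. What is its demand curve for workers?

MP_L = (1/2)·2·L^(-1/2) = L^(-1/2).
Setting P·MP_L = w: 8·L^(-1/2) = w.
Solving for L: L^(-1/2) = w/8, so L = (8/w)^(2).

L(w) = 64/w²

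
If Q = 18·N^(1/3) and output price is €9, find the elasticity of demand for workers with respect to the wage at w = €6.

ε = -1.5

MP_N = (1/3)·18·N^(-2/3), so P·MP_N = w gives 54·N^(-2/3) = w.
Solving, N(w) = (54/w)^(3/2). This is a constant-elasticity form: N ∝ w^(−3/2), so ε = −3/2.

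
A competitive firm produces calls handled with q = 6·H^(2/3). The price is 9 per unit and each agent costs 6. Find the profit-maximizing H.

MP_H = (2/3)·6·H^(-1/3) = 4·H^(-1/3).
Profit maximization for a price taker requires P·MP_H = w: 9·4·H^(-1/3) = 6.
So H^(-1/3) = 1/6, which gives H = 216.

H* = 216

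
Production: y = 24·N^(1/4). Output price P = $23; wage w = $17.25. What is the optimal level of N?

MP_N = (1/4)·24·N^(-3/4) = 6·N^(-3/4).
Profit maximization for a price taker requires P·MP_N = w: 23·6·N^(-3/4) = 17.25.
So N^(-3/4) = 0.125, which gives N = 16.

N* = 16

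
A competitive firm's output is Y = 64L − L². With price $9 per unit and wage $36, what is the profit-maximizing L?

L* = 30

The marginal product of L is MP_L = 64 − 2L.
A price-taking firm hires until the value of the marginal product equals the wage: P·MP_L = w, so 9·(64 − 2L) = 36.
Then 64 − 2L = 4, giving L = 30.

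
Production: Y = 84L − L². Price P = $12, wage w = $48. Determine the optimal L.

The marginal product of L is MP_L = 84 − 2L.
A price-taking firm hires until the value of the marginal product equals the wage: P·MP_L = w, so 12·(84 − 2L) = 48.
Then 84 − 2L = 4, giving L = 40.

L* = 40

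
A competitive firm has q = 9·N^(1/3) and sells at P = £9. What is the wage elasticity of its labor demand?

ε = -1.5

MP_N = (1/3)·9·N^(-2/3), so P·MP_N = w gives 27·N^(-2/3) = w.
Solving, N(w) = (27/w)^(3/2). This is a constant-elasticity form: N ∝ w^(−3/2), so ε = −3/2.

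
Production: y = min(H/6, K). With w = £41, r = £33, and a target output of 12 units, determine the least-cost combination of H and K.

With a fixed-proportions technology, the cost-minimizing bundle uses no slack in either input: H/6 = K = y.
So H = 6·12 = 72 and K = 12.

H* = 72, K* = 12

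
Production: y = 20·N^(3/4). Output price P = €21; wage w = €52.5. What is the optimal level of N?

N* = 1296

MP_N = (3/4)·20·N^(-1/4) = 15·N^(-1/4).
Profit maximization for a price taker requires P·MP_N = w: 21·15·N^(-1/4) = 52.5.
So N^(-1/4) = 1/6, which gives N = 1296.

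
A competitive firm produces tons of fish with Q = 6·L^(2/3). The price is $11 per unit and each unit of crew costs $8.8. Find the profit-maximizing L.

MP_L = (2/3)·6·L^(-1/3) = 4·L^(-1/3).
Profit maximization for a price taker requires P·MP_L = w: 11·4·L^(-1/3) = 8.8.
So L^(-1/3) = 0.2, which gives L = 125.

L* = 125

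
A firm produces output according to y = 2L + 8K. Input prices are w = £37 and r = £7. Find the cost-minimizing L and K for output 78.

The inputs are perfect substitutes, so the firm uses whichever has the lower cost per unit of output.
Cost per unit of output via L is w/2 = 18.5; via K it is r/8 = 0.875. K is cheaper.
Producing y = 78 with K alone: L = 0, K = 9.75.

L* = 0, K* = 9.75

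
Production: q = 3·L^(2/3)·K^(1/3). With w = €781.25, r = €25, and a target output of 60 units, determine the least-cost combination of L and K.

Cost minimization requires the marginal rate of technical substitution to equal the input-price ratio: MP_L/MP_K = w/r.
Here MP_L/MP_K = (2/3)·(K/L)/(1/3) = 2·(K/L). Setting this equal to 781.25/25 = 31.25 gives K = 15.625L.
Substituting into q = 60: 3·L^(2/3)·(15.625L)^(1/3) = 60.
Solving, L = 8 and K = 125.

L* = 8, K* = 125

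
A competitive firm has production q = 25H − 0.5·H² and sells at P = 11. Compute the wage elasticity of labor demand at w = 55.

ε = -0.25

From P·MP_H = w with MP_H = 25 − H, labor demand is H(w) = 25 − w/11.
dH/dw = −1/(11) = -1/11.
At w = 55, H = 20, so ε = (dH/dw)·(w/H) = (-1/11)·(55/20) = -0.25.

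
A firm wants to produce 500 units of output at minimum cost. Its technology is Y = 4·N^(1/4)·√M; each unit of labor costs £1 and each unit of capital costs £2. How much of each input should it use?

N* = 625, M* = 625

Cost minimization requires the marginal rate of technical substitution to equal the input-price ratio: MP_N/MP_M = w/r.
Here MP_N/MP_M = (1/4)·(M/N)/(1/2) = 0.5·(M/N). Setting this equal to 1/2 = 0.5 gives M = N.
Substituting into Y = 500: 4·N^(1/4)·(N)^(1/2) = 500.
Solving, N = 625 and M = 625.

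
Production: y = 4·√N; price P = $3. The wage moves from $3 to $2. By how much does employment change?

ΔN = 5

From P·MP_N = w with MP_N = 2·N^(-1/2), the labor demand is N(w) = (6/w)^(2).
At w = 3: N = 4. At w = 2: N = 9.
ΔN = 9 − 4 = 5.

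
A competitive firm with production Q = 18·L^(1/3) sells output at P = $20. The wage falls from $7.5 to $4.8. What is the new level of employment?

From P·MP_L = w with MP_L = 6·L^(-2/3), the labor demand is L(w) = (120/w)^(3/2).
At w = 7.5: L = 64. At w = 4.8: L = 125.

L* = 125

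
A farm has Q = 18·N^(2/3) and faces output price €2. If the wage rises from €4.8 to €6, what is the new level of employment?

From P·MP_N = w with MP_N = 12·N^(-1/3), the labor demand is N(w) = (24/w)^(3).
At w = 4.8: N = 125. At w = 6: N = 64.

N* = 64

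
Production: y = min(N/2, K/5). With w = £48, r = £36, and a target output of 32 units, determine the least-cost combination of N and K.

N* = 64, K* = 160

With a fixed-proportions technology, the cost-minimizing bundle uses no slack in either input: N/2 = K/5 = y.
So N = 2·32 = 64 and K = 5·32 = 160.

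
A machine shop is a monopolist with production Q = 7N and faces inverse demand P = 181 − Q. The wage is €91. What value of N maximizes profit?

N* = 12

Marginal revenue from the inverse demand is MR = 181 − 2Q.
The marginal product is MP_N = 7.
A monopolist hires until marginal revenue product equals the wage: MR·MP_N = w.
(181 − 14N)·7 = 91, so N = 12.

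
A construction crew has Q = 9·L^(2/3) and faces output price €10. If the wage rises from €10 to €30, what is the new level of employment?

From P·MP_L = w with MP_L = 6·L^(-1/3), the labor demand is L(w) = (60/w)^(3).
At w = 10: L = 216. At w = 30: L = 8.

L* = 8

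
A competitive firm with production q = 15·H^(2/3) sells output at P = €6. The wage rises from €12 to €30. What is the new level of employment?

H* = 8

From P·MP_H = w with MP_H = 10·H^(-1/3), the labor demand is H(w) = (60/w)^(3).
At w = 12: H = 125. At w = 30: H = 8.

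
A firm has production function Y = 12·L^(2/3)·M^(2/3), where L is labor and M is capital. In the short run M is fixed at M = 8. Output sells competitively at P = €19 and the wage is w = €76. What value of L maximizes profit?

With M = 8, MP_L = (2/3)·12·L^(-1/3)·8^(2/3) = 32·L^(-1/3).
Profit maximization for a price taker requires P·MP_L = w: 19·32·L^(-1/3) = 76.
So L^(-1/3) = 0.125, which gives L = 512.

L* = 512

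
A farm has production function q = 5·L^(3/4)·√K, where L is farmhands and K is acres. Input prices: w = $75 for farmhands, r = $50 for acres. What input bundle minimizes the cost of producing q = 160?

L* = 16, K* = 16

Cost minimization requires the marginal rate of technical substitution to equal the input-price ratio: MP_L/MP_K = w/r.
Here MP_L/MP_K = (3/4)·(K/L)/(1/2) = 1.5·(K/L). Setting this equal to 75/50 = 1.5 gives K = L.
Substituting into q = 160: 5·L^(3/4)·(L)^(1/2) = 160.
Solving, L = 16 and K = 16.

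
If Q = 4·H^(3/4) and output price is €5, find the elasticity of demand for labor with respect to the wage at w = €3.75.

MP_H = (3/4)·4·H^(-1/4), so P·MP_H = w gives 15·H^(-1/4) = w.
Solving, H(w) = (15/w)^(4). This is a constant-elasticity form: H ∝ w^(−4), so ε = −4.

ε = -4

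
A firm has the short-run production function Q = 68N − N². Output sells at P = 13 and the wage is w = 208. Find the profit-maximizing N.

N* = 26

The marginal product of N is MP_N = 68 − 2N.
A price-taking firm hires until the value of the marginal product equals the wage: P·MP_N = w, so 13·(68 − 2N) = 208.
Then 68 − 2N = 16, giving N = 26.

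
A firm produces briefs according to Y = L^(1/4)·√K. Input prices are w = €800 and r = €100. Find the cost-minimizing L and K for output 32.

Cost minimization requires the marginal rate of technical substitution to equal the input-price ratio: MP_L/MP_K = w/r.
Here MP_L/MP_K = (1/4)·(K/L)/(1/2) = 0.5·(K/L). Setting this equal to 800/100 = 8 gives K = 16L.
Substituting into Y = 32: L^(1/4)·(16L)^(1/2) = 32.
Solving, L = 16 and K = 256.

L* = 16, K* = 256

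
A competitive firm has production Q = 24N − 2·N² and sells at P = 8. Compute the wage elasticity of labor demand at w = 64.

ε = -0.5

From P·MP_N = w with MP_N = 24 − 4N, labor demand is N(w) = (24 − w/8)/4.
dN/dw = −1/(32) = -0.03125.
At w = 64, N = 4, so ε = (dN/dw)·(w/N) = (-0.03125)·(64/4) = -0.5.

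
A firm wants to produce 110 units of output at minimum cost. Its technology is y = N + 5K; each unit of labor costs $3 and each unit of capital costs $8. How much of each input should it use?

The inputs are perfect substitutes, so the firm uses whichever has the lower cost per unit of output.
Cost per unit of output via N is 3; via K it is 1.6. K is cheaper.
Producing y = 110 with K alone: N = 0, K = 22.

N* = 0, K* = 22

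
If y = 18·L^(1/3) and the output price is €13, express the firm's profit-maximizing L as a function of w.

L(w) = (78/w)^(3/2)

MP_L = (1/3)·18·L^(-2/3) = 6·L^(-2/3).
Setting P·MP_L = w: 78·L^(-2/3) = w.
Solving for L: L^(-2/3) = w/78, so L = (78/w)^(3/2).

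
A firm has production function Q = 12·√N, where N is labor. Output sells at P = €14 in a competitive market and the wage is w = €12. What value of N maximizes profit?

MP_N = (1/2)·12·N^(-1/2) = 6·N^(-1/2).
Profit maximization for a price taker requires P·MP_N = w: 14·6·N^(-1/2) = 12.
So N^(-1/2) = 1/7, which gives N = 49.

N* = 49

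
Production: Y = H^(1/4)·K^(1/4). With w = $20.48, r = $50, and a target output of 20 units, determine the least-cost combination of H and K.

H* = 625, K* = 256

Cost minimization requires the marginal rate of technical substitution to equal the input-price ratio: MP_H/MP_K = w/r.
Here MP_H/MP_K = (1/4)·(K/H)/(1/4) = (K/H). Setting this equal to 20.48/50 = 0.4096 gives K = 0.4096H.
Substituting into Y = 20: H^(1/4)·(0.4096H)^(1/4) = 20.
Solving, H = 625 and K = 256.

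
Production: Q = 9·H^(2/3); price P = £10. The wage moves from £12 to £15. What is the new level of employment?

H* = 64

From P·MP_H = w with MP_H = 6·H^(-1/3), the labor demand is H(w) = (60/w)^(3).
At w = 12: H = 125. At w = 15: H = 64.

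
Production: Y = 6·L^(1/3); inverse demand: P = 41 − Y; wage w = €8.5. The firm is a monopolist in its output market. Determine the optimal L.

Marginal revenue from the inverse demand is MR = 41 − 2Y.
The marginal product is MP_L = 2·L^(-2/3).
A monopolist hires until marginal revenue product equals the wage: MR·MP_L = w.
At L, Y = 6·L^(1/3). Substituting and solving: (41 − 12·L^(1/3))·2·L^(-2/3) = 8.5 gives L = 8.

L* = 8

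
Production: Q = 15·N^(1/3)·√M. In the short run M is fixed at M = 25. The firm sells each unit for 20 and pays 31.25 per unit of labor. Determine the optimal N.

With M = 25, MP_N = (1/3)·15·N^(-2/3)·25^(1/2) = 25·N^(-2/3).
Profit maximization for a price taker requires P·MP_N = w: 20·25·N^(-2/3) = 31.25.
So N^(-2/3) = 0.0625, which gives N = 64.

N* = 64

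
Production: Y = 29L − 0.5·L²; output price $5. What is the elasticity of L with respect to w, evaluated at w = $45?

From P·MP_L = w with MP_L = 29 − L, labor demand is L(w) = 29 − w/5.
dL/dw = −1/(5) = -0.2.
At w = 45, L = 20, so ε = (dL/dw)·(w/L) = (-0.2)·(45/20) = -0.45.

ε = -0.45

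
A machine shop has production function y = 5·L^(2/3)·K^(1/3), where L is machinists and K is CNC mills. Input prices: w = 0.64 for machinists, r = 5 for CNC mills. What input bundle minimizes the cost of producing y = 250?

Cost minimization requires the marginal rate of technical substitution to equal the input-price ratio: MP_L/MP_K = w/r.
Here MP_L/MP_K = (2/3)·(K/L)/(1/3) = 2·(K/L). Setting this equal to 0.64/5 = 0.128 gives K = 0.064L.
Substituting into y = 250: 5·L^(2/3)·(0.064L)^(1/3) = 250.
Solving, L = 125 and K = 8.

L* = 125, K* = 8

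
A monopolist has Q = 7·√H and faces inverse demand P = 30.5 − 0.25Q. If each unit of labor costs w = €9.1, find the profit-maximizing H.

Marginal revenue from the inverse demand is MR = 30.5 − 0.5Q.
The marginal product is MP_H = 3.5·H^(-1/2).
A monopolist hires until marginal revenue product equals the wage: MR·MP_H = w.
At H, Q = 7·√H. Substituting and solving: (30.5 − 3.5·√H)·3.5·H^(-1/2) = 9.1 gives H = 25.

H* = 25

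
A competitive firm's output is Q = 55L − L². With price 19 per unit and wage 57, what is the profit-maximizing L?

L* = 26

The marginal product of L is MP_L = 55 − 2L.
A price-taking firm hires until the value of the marginal product equals the wage: P·MP_L = w, so 19·(55 − 2L) = 57.
Then 55 − 2L = 3, giving L = 26.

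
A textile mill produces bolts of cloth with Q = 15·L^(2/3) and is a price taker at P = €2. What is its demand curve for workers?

L(w) = 8000/w³

MP_L = (2/3)·15·L^(-1/3) = 10·L^(-1/3).
Setting P·MP_L = w: 20·L^(-1/3) = w.
Solving for L: L^(-1/3) = w/20, so L = (20/w)^(3).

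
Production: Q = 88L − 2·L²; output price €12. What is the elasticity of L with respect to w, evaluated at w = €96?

From P·MP_L = w with MP_L = 88 − 4L, labor demand is L(w) = (88 − w/12)/4.
dL/dw = −1/(48) = -1/48.
At w = 96, L = 20, so ε = (dL/dw)·(w/L) = (-1/48)·(96/20) = -0.1.

ε = -0.1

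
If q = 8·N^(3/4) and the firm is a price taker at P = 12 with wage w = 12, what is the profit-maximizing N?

N* = 1296

MP_N = (3/4)·8·N^(-1/4) = 6·N^(-1/4).
Profit maximization for a price taker requires P·MP_N = w: 12·6·N^(-1/4) = 12.
So N^(-1/4) = 1/6, which gives N = 1296.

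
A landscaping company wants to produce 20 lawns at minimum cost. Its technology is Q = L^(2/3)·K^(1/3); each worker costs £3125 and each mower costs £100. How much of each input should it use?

Cost minimization requires the marginal rate of technical substitution to equal the input-price ratio: MP_L/MP_K = w/r.
Here MP_L/MP_K = (2/3)·(K/L)/(1/3) = 2·(K/L). Setting this equal to 3125/100 = 31.25 gives K = 15.625L.
Substituting into Q = 20: L^(2/3)·(15.625L)^(1/3) = 20.
Solving, L = 8 and K = 125.

L* = 8, K* = 125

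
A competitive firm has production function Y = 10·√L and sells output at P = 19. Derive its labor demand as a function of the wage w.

L(w) = 9025/w²

MP_L = (1/2)·10·L^(-1/2) = 5·L^(-1/2).
Setting P·MP_L = w: 95·L^(-1/2) = w.
Solving for L: L^(-1/2) = w/95, so L = (95/w)^(2).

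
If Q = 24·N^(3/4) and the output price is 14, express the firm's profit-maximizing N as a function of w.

N(w) = (252/w)^(4)

MP_N = (3/4)·24·N^(-1/4) = 18·N^(-1/4).
Setting P·MP_N = w: 252·N^(-1/4) = w.
Solving for N: N^(-1/4) = w/252, so N = (252/w)^(4).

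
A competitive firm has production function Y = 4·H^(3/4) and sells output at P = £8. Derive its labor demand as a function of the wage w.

MP_H = (3/4)·4·H^(-1/4) = 3·H^(-1/4).
Setting P·MP_H = w: 24·H^(-1/4) = w.
Solving for H: H^(-1/4) = w/24, so H = (24/w)^(4).

H(w) = 331776/w^(4)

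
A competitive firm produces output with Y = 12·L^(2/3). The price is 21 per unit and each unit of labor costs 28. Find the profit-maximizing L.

MP_L = (2/3)·12·L^(-1/3) = 8·L^(-1/3).
Profit maximization for a price taker requires P·MP_L = w: 21·8·L^(-1/3) = 28.
So L^(-1/3) = 1/6, which gives L = 216.

L* = 216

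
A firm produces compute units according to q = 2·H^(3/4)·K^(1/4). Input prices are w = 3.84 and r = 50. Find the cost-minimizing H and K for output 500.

H* = 625, K* = 16

Cost minimization requires the marginal rate of technical substitution to equal the input-price ratio: MP_H/MP_K = w/r.
Here MP_H/MP_K = (3/4)·(K/H)/(1/4) = 3·(K/H). Setting this equal to 3.84/50 = 0.0768 gives K = 0.0256H.
Substituting into q = 500: 2·H^(3/4)·(0.0256H)^(1/4) = 500.
Solving, H = 625 and K = 16.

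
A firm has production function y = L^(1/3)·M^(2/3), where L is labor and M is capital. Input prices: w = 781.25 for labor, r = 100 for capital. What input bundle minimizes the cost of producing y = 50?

L* = 8, M* = 125

Cost minimization requires the marginal rate of technical substitution to equal the input-price ratio: MP_L/MP_M = w/r.
Here MP_L/MP_M = (1/3)·(M/L)/(2/3) = 0.5·(M/L). Setting this equal to 781.25/100 = 7.8125 gives M = 15.625L.
Substituting into y = 50: L^(1/3)·(15.625L)^(2/3) = 50.
Solving, L = 8 and M = 125.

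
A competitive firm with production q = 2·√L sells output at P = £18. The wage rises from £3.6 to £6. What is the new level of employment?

From P·MP_L = w with MP_L = L^(-1/2), the labor demand is L(w) = (18/w)^(2).
At w = 3.6: L = 25. At w = 6: L = 9.

L* = 9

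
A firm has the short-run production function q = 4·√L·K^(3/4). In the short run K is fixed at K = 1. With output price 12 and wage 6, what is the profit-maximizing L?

L* = 16

With K = 1, MP_L = (1/2)·4·L^(-1/2)·1^(3/4) = 2·L^(-1/2).
Profit maximization for a price taker requires P·MP_L = w: 12·2·L^(-1/2) = 6.
So L^(-1/2) = 0.25, which gives L = 16.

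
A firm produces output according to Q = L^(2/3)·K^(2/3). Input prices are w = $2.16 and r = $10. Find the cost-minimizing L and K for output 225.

Cost minimization requires the marginal rate of technical substitution to equal the input-price ratio: MP_L/MP_K = w/r.
Here MP_L/MP_K = (2/3)·(K/L)/(2/3) = (K/L). Setting this equal to 2.16/10 = 0.216 gives K = 0.216L.
Substituting into Q = 225: L^(2/3)·(0.216L)^(2/3) = 225.
Solving, L = 125 and K = 27.

L* = 125, K* = 27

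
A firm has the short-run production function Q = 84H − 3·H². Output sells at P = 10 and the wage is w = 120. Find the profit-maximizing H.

The marginal product of H is MP_H = 84 − 6H.
A price-taking firm hires until the value of the marginal product equals the wage: P·MP_H = w, so 10·(84 − 6H) = 120.
Then 84 − 6H = 12, giving H = 12.

H* = 12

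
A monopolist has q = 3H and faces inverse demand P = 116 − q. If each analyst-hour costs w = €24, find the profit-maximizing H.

Marginal revenue from the inverse demand is MR = 116 − 2q.
The marginal product is MP_H = 3.
A monopolist hires until marginal revenue product equals the wage: MR·MP_H = w.
(116 − 6H)·3 = 24, so H = 18.

H* = 18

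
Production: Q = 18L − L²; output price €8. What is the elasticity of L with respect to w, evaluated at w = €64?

From P·MP_L = w with MP_L = 18 − 2L, labor demand is L(w) = (18 − w/8)/2.
dL/dw = −1/(16) = -0.0625.
At w = 64, L = 5, so ε = (dL/dw)·(w/L) = (-0.0625)·(64/5) = -0.8.

ε = -0.8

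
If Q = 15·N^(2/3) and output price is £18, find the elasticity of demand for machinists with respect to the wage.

MP_N = (2/3)·15·N^(-1/3), so P·MP_N = w gives 180·N^(-1/3) = w.
Solving, N(w) = (180/w)^(3). This is a constant-elasticity form: N ∝ w^(−3), so ε = −3.

ε = -3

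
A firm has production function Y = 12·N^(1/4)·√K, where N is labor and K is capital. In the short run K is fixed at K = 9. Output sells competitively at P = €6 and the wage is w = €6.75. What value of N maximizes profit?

With K = 9, MP_N = (1/4)·12·N^(-3/4)·9^(1/2) = 9·N^(-3/4).
Profit maximization for a price taker requires P·MP_N = w: 6·9·N^(-3/4) = 6.75.
So N^(-3/4) = 0.125, which gives N = 16.

N* = 16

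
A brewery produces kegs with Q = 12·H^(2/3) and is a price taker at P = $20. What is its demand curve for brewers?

H(w) = 4096000/w³

MP_H = (2/3)·12·H^(-1/3) = 8·H^(-1/3).
Setting P·MP_H = w: 160·H^(-1/3) = w.
Solving for H: H^(-1/3) = w/160, so H = (160/w)^(3).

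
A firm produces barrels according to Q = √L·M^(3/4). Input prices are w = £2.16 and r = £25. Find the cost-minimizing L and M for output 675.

Cost minimization requires the marginal rate of technical substitution to equal the input-price ratio: MP_L/MP_M = w/r.
Here MP_L/MP_M = (1/2)·(M/L)/(3/4) = (2/3)·(M/L). Setting this equal to 2.16/25 = 0.0864 gives M = 0.1296L.
Substituting into Q = 675: L^(1/2)·(0.1296L)^(3/4) = 675.
Solving, L = 625 and M = 81.

L* = 625, M* = 81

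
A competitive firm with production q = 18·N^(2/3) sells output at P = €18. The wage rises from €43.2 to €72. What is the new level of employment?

From P·MP_N = w with MP_N = 12·N^(-1/3), the labor demand is N(w) = (216/w)^(3).
At w = 43.2: N = 125. At w = 72: N = 27.

N* = 27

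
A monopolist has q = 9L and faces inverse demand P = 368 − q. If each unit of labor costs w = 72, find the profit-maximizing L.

Marginal revenue from the inverse demand is MR = 368 − 2q.
The marginal product is MP_L = 9.
A monopolist hires until marginal revenue product equals the wage: MR·MP_L = w.
(368 − 18L)·9 = 72, so L = 20.

L* = 20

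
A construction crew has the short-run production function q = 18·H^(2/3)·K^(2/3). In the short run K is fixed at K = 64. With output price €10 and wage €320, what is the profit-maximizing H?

With K = 64, MP_H = (2/3)·18·H^(-1/3)·64^(2/3) = 192·H^(-1/3).
Profit maximization for a price taker requires P·MP_H = w: 10·192·H^(-1/3) = 320.
So H^(-1/3) = 1/6, which gives H = 216.

H* = 216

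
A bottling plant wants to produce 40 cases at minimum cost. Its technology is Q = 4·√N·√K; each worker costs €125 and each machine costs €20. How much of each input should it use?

Cost minimization requires the marginal rate of technical substitution to equal the input-price ratio: MP_N/MP_K = w/r.
Here MP_N/MP_K = (1/2)·(K/N)/(1/2) = (K/N). Setting this equal to 125/20 = 6.25 gives K = 6.25N.
Substituting into Q = 40: 4·N^(1/2)·(6.25N)^(1/2) = 40.
Solving, N = 4 and K = 25.

N* = 4, K* = 25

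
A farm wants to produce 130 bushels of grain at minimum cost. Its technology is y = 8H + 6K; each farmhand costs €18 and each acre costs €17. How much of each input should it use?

H* = 16.25, K* = 0

The inputs are perfect substitutes, so the firm uses whichever has the lower cost per unit of output.
Cost per unit of output via H is w/8 = 2.25; via K it is r/6 = 17/6. H is cheaper.
Producing y = 130 with H alone: H = 16.25, K = 0.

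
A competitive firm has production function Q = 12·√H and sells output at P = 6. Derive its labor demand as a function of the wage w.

H(w) = 1296/w²

MP_H = (1/2)·12·H^(-1/2) = 6·H^(-1/2).
Setting P·MP_H = w: 36·H^(-1/2) = w.
Solving for H: H^(-1/2) = w/36, so H = (36/w)^(2).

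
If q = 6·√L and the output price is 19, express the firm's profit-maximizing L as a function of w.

L(w) = 3249/w²

MP_L = (1/2)·6·L^(-1/2) = 3·L^(-1/2).
Setting P·MP_L = w: 57·L^(-1/2) = w.
Solving for L: L^(-1/2) = w/57, so L = (57/w)^(2).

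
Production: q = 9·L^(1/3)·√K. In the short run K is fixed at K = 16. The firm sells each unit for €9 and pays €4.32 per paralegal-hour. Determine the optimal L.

With K = 16, MP_L = (1/3)·9·L^(-2/3)·16^(1/2) = 12·L^(-2/3).
Profit maximization for a price taker requires P·MP_L = w: 9·12·L^(-2/3) = 4.32.
So L^(-2/3) = 0.04, which gives L = 125.

L* = 125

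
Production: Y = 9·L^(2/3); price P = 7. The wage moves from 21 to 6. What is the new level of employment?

From P·MP_L = w with MP_L = 6·L^(-1/3), the labor demand is L(w) = (42/w)^(3).
At w = 21: L = 8. At w = 6: L = 343.

L* = 343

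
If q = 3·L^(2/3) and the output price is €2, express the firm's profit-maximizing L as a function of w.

MP_L = (2/3)·3·L^(-1/3) = 2·L^(-1/3).
Setting P·MP_L = w: 4·L^(-1/3) = w.
Solving for L: L^(-1/3) = w/4, so L = (4/w)^(3).

L(w) = 64/w³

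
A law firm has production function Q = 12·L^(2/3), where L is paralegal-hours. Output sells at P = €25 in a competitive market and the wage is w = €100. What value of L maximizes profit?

L* = 8

MP_L = (2/3)·12·L^(-1/3) = 8·L^(-1/3).
Profit maximization for a price taker requires P·MP_L = w: 25·8·L^(-1/3) = 100.
So L^(-1/3) = 0.5, which gives L = 8.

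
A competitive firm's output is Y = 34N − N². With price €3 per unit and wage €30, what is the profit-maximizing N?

The marginal product of N is MP_N = 34 − 2N.
A price-taking firm hires until the value of the marginal product equals the wage: P·MP_N = w, so 3·(34 − 2N) = 30.
Then 34 − 2N = 10, giving N = 12.

N* = 12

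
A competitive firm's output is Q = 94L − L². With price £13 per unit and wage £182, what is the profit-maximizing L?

The marginal product of L is MP_L = 94 − 2L.
A price-taking firm hires until the value of the marginal product equals the wage: P·MP_L = w, so 13·(94 − 2L) = 182.
Then 94 − 2L = 14, giving L = 40.

L* = 40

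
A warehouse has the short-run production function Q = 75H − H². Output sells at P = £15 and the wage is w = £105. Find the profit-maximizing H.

H* = 34

The marginal product of H is MP_H = 75 − 2H.
A price-taking firm hires until the value of the marginal product equals the wage: P·MP_H = w, so 15·(75 − 2H) = 105.
Then 75 − 2H = 7, giving H = 34.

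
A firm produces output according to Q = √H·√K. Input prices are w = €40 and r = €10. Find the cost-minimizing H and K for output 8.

Cost minimization requires the marginal rate of technical substitution to equal the input-price ratio: MP_H/MP_K = w/r.
Here MP_H/MP_K = (1/2)·(K/H)/(1/2) = (K/H). Setting this equal to 40/10 = 4 gives K = 4H.
Substituting into Q = 8: H^(1/2)·(4H)^(1/2) = 8.
Solving, H = 4 and K = 16.

H* = 4, K* = 16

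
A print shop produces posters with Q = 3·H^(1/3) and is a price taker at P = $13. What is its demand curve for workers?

H(w) = (13/w)^(3/2)

MP_H = (1/3)·3·H^(-2/3) = H^(-2/3).
Setting P·MP_H = w: 13·H^(-2/3) = w.
Solving for H: H^(-2/3) = w/13, so H = (13/w)^(3/2).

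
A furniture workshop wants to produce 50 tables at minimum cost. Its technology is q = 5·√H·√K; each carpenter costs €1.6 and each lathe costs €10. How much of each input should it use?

H* = 25, K* = 4

Cost minimization requires the marginal rate of technical substitution to equal the input-price ratio: MP_H/MP_K = w/r.
Here MP_H/MP_K = (1/2)·(K/H)/(1/2) = (K/H). Setting this equal to 1.6/10 = 0.16 gives K = 0.16H.
Substituting into q = 50: 5·H^(1/2)·(0.16H)^(1/2) = 50.
Solving, H = 25 and K = 4.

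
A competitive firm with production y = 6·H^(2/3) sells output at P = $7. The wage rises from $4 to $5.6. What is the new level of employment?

H* = 125

From P·MP_H = w with MP_H = 4·H^(-1/3), the labor demand is H(w) = (28/w)^(3).
At w = 4: H = 343. At w = 5.6: H = 125.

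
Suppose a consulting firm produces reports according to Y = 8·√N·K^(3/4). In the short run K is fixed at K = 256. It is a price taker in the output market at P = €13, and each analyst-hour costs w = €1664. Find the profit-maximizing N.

N* = 4

With K = 256, MP_N = (1/2)·8·N^(-1/2)·256^(3/4) = 256·N^(-1/2).
Profit maximization for a price taker requires P·MP_N = w: 13·256·N^(-1/2) = 1664.
So N^(-1/2) = 0.5, which gives N = 4.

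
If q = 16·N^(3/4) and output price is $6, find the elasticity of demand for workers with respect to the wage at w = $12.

ε = -4

MP_N = (3/4)·16·N^(-1/4), so P·MP_N = w gives 72·N^(-1/4) = w.
Solving, N(w) = (72/w)^(4). This is a constant-elasticity form: N ∝ w^(−4), so ε = −4.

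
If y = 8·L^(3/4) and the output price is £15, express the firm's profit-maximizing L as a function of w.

L(w) = (90/w)^(4)

MP_L = (3/4)·8·L^(-1/4) = 6·L^(-1/4).
Setting P·MP_L = w: 90·L^(-1/4) = w.
Solving for L: L^(-1/4) = w/90, so L = (90/w)^(4).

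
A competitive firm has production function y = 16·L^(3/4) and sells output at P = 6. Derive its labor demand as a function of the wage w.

L(w) = (72/w)^(4)

MP_L = (3/4)·16·L^(-1/4) = 12·L^(-1/4).
Setting P·MP_L = w: 72·L^(-1/4) = w.
Solving for L: L^(-1/4) = w/72, so L = (72/w)^(4).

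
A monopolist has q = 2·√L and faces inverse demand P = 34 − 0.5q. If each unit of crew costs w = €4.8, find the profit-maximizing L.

L* = 25

Marginal revenue from the inverse demand is MR = 34 − q.
The marginal product is MP_L = L^(-1/2).
A monopolist hires until marginal revenue product equals the wage: MR·MP_L = w.
At L, q = 2·√L. Substituting and solving: (34 − 2·√L)·L^(-1/2) = 4.8 gives L = 25.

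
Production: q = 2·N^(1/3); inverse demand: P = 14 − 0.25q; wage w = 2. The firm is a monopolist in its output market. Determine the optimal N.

Marginal revenue from the inverse demand is MR = 14 − 0.5q.
The marginal product is MP_N = (2/3)·N^(-2/3).
A monopolist hires until marginal revenue product equals the wage: MR·MP_N = w.
At N, q = 2·N^(1/3). Substituting and solving: (14 − N^(1/3))·(2/3)·N^(-2/3) = 2 gives N = 8.

N* = 8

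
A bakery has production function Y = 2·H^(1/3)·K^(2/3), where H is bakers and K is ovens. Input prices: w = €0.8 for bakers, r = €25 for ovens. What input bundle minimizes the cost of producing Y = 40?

H* = 125, K* = 8

Cost minimization requires the marginal rate of technical substitution to equal the input-price ratio: MP_H/MP_K = w/r.
Here MP_H/MP_K = (1/3)·(K/H)/(2/3) = 0.5·(K/H). Setting this equal to 0.8/25 = 0.032 gives K = 0.064H.
Substituting into Y = 40: 2·H^(1/3)·(0.064H)^(2/3) = 40.
Solving, H = 125 and K = 8.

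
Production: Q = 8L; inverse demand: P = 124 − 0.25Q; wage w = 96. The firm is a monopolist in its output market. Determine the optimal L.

Marginal revenue from the inverse demand is MR = 124 − 0.5Q.
The marginal product is MP_L = 8.
A monopolist hires until marginal revenue product equals the wage: MR·MP_L = w.
(124 − 4L)·8 = 96, so L = 28.

L* = 28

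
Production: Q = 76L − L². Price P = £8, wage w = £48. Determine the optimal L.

The marginal product of L is MP_L = 76 − 2L.
A price-taking firm hires until the value of the marginal product equals the wage: P·MP_L = w, so 8·(76 − 2L) = 48.
Then 76 − 2L = 6, giving L = 35.

L* = 35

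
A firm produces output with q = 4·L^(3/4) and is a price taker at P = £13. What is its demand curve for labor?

L(w) = 2313441/w^(4)

MP_L = (3/4)·4·L^(-1/4) = 3·L^(-1/4).
Setting P·MP_L = w: 39·L^(-1/4) = w.
Solving for L: L^(-1/4) = w/39, so L = (39/w)^(4).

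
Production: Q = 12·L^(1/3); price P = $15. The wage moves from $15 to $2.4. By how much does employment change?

From P·MP_L = w with MP_L = 4·L^(-2/3), the labor demand is L(w) = (60/w)^(3/2).
At w = 15: L = 8. At w = 2.4: L = 125.
ΔL = 125 − 8 = 117.

ΔL = 117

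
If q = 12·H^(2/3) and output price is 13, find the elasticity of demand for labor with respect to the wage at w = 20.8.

ε = -3

MP_H = (2/3)·12·H^(-1/3), so P·MP_H = w gives 104·H^(-1/3) = w.
Solving, H(w) = (104/w)^(3). This is a constant-elasticity form: H ∝ w^(−3), so ε = −3.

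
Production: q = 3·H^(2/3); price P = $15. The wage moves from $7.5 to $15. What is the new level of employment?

H* = 8

From P·MP_H = w with MP_H = 2·H^(-1/3), the labor demand is H(w) = (30/w)^(3).
At w = 7.5: H = 64. At w = 15: H = 8.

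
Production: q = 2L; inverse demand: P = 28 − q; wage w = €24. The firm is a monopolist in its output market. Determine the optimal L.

Marginal revenue from the inverse demand is MR = 28 − 2q.
The marginal product is MP_L = 2.
A monopolist hires until marginal revenue product equals the wage: MR·MP_L = w.
(28 − 4L)·2 = 24, so L = 4.

L* = 4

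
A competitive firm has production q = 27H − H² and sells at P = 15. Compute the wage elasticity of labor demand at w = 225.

ε = -1.25

From P·MP_H = w with MP_H = 27 − 2H, labor demand is H(w) = (27 − w/15)/2.
dH/dw = −1/(30) = -1/30.
At w = 225, H = 6, so ε = (dH/dw)·(w/H) = (-1/30)·(225/6) = -1.25.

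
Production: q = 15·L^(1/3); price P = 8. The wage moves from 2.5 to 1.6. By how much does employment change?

ΔL = 61

From P·MP_L = w with MP_L = 5·L^(-2/3), the labor demand is L(w) = (40/w)^(3/2).
At w = 2.5: L = 64. At w = 1.6: L = 125.
ΔL = 125 − 64 = 61.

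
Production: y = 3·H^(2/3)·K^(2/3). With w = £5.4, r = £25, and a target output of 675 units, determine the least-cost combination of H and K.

Cost minimization requires the marginal rate of technical substitution to equal the input-price ratio: MP_H/MP_K = w/r.
Here MP_H/MP_K = (2/3)·(K/H)/(2/3) = (K/H). Setting this equal to 5.4/25 = 0.216 gives K = 0.216H.
Substituting into y = 675: 3·H^(2/3)·(0.216H)^(2/3) = 675.
Solving, H = 125 and K = 27.

H* = 125, K* = 27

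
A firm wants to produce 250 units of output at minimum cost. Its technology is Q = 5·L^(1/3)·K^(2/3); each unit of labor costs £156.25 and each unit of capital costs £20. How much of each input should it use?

Cost minimization requires the marginal rate of technical substitution to equal the input-price ratio: MP_L/MP_K = w/r.
Here MP_L/MP_K = (1/3)·(K/L)/(2/3) = 0.5·(K/L). Setting this equal to 156.25/20 = 7.8125 gives K = 15.625L.
Substituting into Q = 250: 5·L^(1/3)·(15.625L)^(2/3) = 250.
Solving, L = 8 and K = 125.

L* = 8, K* = 125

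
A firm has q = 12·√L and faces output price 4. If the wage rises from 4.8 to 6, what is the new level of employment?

L* = 16

From P·MP_L = w with MP_L = 6·L^(-1/2), the labor demand is L(w) = (24/w)^(2).
At w = 4.8: L = 25. At w = 6: L = 16.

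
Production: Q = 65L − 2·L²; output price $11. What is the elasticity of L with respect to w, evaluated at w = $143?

ε = -0.25

From P·MP_L = w with MP_L = 65 − 4L, labor demand is L(w) = (65 − w/11)/4.
dL/dw = −1/(44) = -1/44.
At w = 143, L = 13, so ε = (dL/dw)·(w/L) = (-1/44)·(143/13) = -0.25.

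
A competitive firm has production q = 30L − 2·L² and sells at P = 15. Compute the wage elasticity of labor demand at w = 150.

From P·MP_L = w with MP_L = 30 − 4L, labor demand is L(w) = (30 − w/15)/4.
dL/dw = −1/(60) = -1/60.
At w = 150, L = 5, so ε = (dL/dw)·(w/L) = (-1/60)·(150/5) = -0.5.

ε = -0.5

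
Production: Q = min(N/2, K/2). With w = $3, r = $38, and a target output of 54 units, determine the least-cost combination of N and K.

N* = 108, K* = 108

With a fixed-proportions technology, the cost-minimizing bundle uses no slack in either input: N/2 = K/2 = Q.
So N = 2·54 = 108 and K = 2·54 = 108.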